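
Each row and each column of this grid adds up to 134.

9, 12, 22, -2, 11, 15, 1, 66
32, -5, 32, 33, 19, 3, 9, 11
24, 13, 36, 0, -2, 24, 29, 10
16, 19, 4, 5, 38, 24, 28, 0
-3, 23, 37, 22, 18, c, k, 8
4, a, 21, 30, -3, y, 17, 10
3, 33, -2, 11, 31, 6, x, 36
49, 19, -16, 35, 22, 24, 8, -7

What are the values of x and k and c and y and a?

x = 16, k = 26, c = 3, y = 35, a = 20

Column 2: 12 − 5 + 13 + 19 + 23 + 33 + 19 = 114, so its missing entry is 134 − 114 = 20.
Row 6: 4 + 20 + 21 + 30 − 3 + 17 + 10 = 99, so its missing entry is 134 − 99 = 35.
Column 6: 15 + 3 + 24 + 24 + 35 + 6 + 24 = 131, so its missing entry is 134 − 131 = 3.
Row 5: -3 + 23 + 37 + 22 + 18 + 3 + 8 = 108, so its missing entry is 134 − 108 = 26.
Row 7: 3 + 33 − 2 + 11 + 31 + 6 + 36 = 118, so its missing entry is 134 − 118 = 16.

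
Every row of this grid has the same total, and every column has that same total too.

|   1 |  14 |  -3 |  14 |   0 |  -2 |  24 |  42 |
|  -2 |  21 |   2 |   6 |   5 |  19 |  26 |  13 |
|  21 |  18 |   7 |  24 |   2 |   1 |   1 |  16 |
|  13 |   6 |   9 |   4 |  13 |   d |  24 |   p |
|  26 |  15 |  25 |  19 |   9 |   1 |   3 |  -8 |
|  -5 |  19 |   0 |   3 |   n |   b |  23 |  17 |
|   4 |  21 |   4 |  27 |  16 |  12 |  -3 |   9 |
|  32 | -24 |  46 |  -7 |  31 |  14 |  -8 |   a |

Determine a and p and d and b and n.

Rows 1 and 2 both sum to 90, so that's the common total.
Row 8 has 32 − 24 + 46 − 7 + 31 + 14 − 8 = 84; the blank must be 90 − 84 = 6.
Column 8 has 42 + 13 + 16 − 8 + 17 + 9 + 6 = 95; the blank must be 90 − 95 = -5.
Column 5 has 0 + 5 + 2 + 13 + 9 + 16 + 31 = 76; the blank must be 90 − 76 = 14.
Row 6 has -5 + 19 + 0 + 3 + 14 + 23 + 17 = 71; the blank must be 90 − 71 = 19.
Row 4 has 13 + 6 + 9 + 4 + 13 + 24 − 5 = 64; the blank must be 90 − 64 = 26.

a = 6, p = -5, d = 26, b = 19, n = 14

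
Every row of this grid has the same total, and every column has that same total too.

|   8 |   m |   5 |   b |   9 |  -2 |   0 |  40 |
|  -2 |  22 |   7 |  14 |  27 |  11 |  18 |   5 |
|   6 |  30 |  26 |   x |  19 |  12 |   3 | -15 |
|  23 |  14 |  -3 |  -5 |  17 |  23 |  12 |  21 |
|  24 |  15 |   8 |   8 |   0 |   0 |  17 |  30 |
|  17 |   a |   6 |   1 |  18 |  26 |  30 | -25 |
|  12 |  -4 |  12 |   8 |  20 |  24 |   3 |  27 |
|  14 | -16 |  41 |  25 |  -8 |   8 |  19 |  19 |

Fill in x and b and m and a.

x = 21, b = 30, m = 12, a = 29

Rows 2 and 4 both sum to 102, so that's the common total.
Row 3 has 6 + 30 + 26 + 19 + 12 + 3 − 15 = 81; the blank must be 102 − 81 = 21.
Column 4 has 14 + 21 − 5 + 8 + 1 + 8 + 25 = 72; the blank must be 102 − 72 = 30.
Row 6 has 17 + 6 + 1 + 18 + 26 + 30 − 25 = 73; the blank must be 102 − 73 = 29.
Row 1 has 8 + 5 + 30 + 9 − 2 + 0 + 40 = 90; the blank must be 102 − 90 = 12.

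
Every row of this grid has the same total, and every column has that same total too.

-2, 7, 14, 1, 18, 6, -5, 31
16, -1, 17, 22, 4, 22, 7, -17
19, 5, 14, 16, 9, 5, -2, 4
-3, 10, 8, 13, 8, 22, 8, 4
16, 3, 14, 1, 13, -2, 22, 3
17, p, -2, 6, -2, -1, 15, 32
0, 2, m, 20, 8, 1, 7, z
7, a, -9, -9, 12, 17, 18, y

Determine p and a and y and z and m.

Rows 1 and 2 both sum to 70, so that's the common total.
The known cells in column 3 total 56, leaving 70 − 56 = 14 for the blank.
The known cells in row 6 total 65, leaving 70 − 65 = 5 for the blank.
The known cells in column 2 total 31, leaving 70 − 31 = 39 for the blank.
The known cells in row 8 total 75, leaving 70 − 75 = -5 for the blank.
The known cells in row 7 total 52, leaving 70 − 52 = 18 for the blank.

p = 5, a = 39, y = -5, z = 18, m = 14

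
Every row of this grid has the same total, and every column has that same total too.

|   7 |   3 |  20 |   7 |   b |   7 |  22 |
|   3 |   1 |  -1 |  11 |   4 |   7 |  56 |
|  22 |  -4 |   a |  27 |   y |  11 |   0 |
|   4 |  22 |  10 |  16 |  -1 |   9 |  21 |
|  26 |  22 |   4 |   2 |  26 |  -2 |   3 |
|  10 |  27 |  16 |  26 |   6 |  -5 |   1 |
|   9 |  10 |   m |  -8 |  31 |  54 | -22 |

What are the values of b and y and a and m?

b = 15, y = 0, a = 25, m = 7

Rows 2 and 4 both sum to 81, so that's the common total.
Row 7: 9 + 10 − 8 + 31 + 54 − 22 = 74, so its missing entry is 81 − 74 = 7.
Row 1: 7 + 3 + 20 + 7 + 7 + 22 = 66, so its missing entry is 81 − 66 = 15.
Column 5: 15 + 4 − 1 + 26 + 6 + 31 = 81, so its missing entry is 81 − 81 = 0.
Row 3: 22 − 4 + 27 + 0 + 11 + 0 = 56, so its missing entry is 81 − 56 = 25.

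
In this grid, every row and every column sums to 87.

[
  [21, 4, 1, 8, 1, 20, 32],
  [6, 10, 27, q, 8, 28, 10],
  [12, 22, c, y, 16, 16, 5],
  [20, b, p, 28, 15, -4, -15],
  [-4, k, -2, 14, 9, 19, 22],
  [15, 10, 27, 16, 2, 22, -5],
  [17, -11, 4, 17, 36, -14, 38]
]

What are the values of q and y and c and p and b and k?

q = -2, y = 6, c = 10, p = 20, b = 23, k = 29

Row 5: -4 − 2 + 14 + 9 + 19 + 22 = 58, so its missing entry is 87 − 58 = 29.
Column 2: 4 + 10 + 22 + 29 + 10 − 11 = 64, so its missing entry is 87 − 64 = 23.
Row 4: 20 + 23 + 28 + 15 − 4 − 15 = 67, so its missing entry is 87 − 67 = 20.
Column 3: 1 + 27 + 20 − 2 + 27 + 4 = 77, so its missing entry is 87 − 77 = 10.
Row 3: 12 + 22 + 10 + 16 + 16 + 5 = 81, so its missing entry is 87 − 81 = 6.
Row 2: 6 + 10 + 27 + 8 + 28 + 10 = 89, so its missing entry is 87 − 89 = -2.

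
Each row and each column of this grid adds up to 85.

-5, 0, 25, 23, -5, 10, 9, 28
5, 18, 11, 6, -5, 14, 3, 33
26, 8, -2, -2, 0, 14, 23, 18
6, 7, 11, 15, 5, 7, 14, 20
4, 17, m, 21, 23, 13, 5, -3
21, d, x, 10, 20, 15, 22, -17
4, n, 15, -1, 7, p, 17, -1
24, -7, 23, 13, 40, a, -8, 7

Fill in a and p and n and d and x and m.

a = -7, p = 19, n = 25, d = 17, x = -3, m = 5

The known cells in row 5 total 80, leaving 85 − 80 = 5 for the blank.
The known cells in row 8 total 92, leaving 85 − 92 = -7 for the blank.
The known cells in column 6 total 66, leaving 85 − 66 = 19 for the blank.
The known cells in row 7 total 60, leaving 85 − 60 = 25 for the blank.
The known cells in column 2 total 68, leaving 85 − 68 = 17 for the blank.
The known cells in row 6 total 88, leaving 85 − 88 = -3 for the blank.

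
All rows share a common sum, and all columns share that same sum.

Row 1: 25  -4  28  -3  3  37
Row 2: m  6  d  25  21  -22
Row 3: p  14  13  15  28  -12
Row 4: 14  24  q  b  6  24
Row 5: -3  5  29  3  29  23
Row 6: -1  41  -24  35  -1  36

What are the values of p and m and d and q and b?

Rows 1 and 5 both sum to 86, so that's the common total.
Row 3: 14 + 13 + 15 + 28 − 12 = 58, so its missing entry is 86 − 58 = 28.
Column 4: -3 + 25 + 15 + 3 + 35 = 75, so its missing entry is 86 − 75 = 11.
Column 1: 25 + 28 + 14 − 3 − 1 = 63, so its missing entry is 86 − 63 = 23.
Row 2: 23 + 6 + 25 + 21 − 22 = 53, so its missing entry is 86 − 53 = 33.
Row 4: 14 + 24 + 11 + 6 + 24 = 79, so its missing entry is 86 − 79 = 7.

p = 28, m = 23, d = 33, q = 7, b = 11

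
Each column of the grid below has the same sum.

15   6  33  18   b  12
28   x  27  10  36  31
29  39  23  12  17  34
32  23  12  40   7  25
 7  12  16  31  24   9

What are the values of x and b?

x = 31, b = 27

The complete columns each total 111.
Column 2 is missing 111 − 80 = 31 (since 6 + 39 + 23 + 12 = 80).
Column 5 is missing 111 − 84 = 27 (since 36 + 17 + 7 + 24 = 84).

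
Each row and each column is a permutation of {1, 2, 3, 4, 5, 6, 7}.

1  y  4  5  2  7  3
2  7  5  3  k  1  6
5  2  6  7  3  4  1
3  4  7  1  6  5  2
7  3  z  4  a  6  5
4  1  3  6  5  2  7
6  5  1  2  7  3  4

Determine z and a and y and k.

z = 2, a = 1, y = 6, k = 4

At (row 2, col 5): row 2 already has {1, 2, 3, 5, 6, 7}, so the value is 4.
For row 5, column 5: column 5 already has {2, 3, 4, 5, 6, 7}; that leaves 1.
For row 5, column 3: row 5 already has {1, 3, 4, 5, 6, 7}; that leaves 2.
Cell (1,2): row 1 already has {1, 2, 3, 4, 5, 7} → 6.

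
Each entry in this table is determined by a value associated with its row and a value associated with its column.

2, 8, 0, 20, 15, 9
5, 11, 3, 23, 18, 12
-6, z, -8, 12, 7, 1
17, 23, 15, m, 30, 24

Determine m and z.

m = 35, z = 0

The difference between any two rows is the same in every column — this is an addition table with the headers hidden.
Row 4 minus row 1 is 15 − 0 = 15, so its entry in column 4 is 20 + 15 = 35.
Row 3 minus row 1 is -8 − 0 = -8, so its entry in column 2 is 8 + (-8) = 0.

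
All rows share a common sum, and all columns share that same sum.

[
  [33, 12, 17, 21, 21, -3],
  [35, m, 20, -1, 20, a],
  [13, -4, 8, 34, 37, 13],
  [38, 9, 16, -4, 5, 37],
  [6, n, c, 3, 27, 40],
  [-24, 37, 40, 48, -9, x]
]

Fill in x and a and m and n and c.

x = 9, a = 5, m = 22, n = 25, c = 0

Rows 1 and 3 both sum to 101, so that's the common total.
Row 6 has -24 + 37 + 40 + 48 − 9 = 92; the blank must be 101 − 92 = 9.
Column 6 has -3 + 13 + 37 + 40 + 9 = 96; the blank must be 101 − 96 = 5.
Row 2 has 35 + 20 − 1 + 20 + 5 = 79; the blank must be 101 − 79 = 22.
Column 3 has 17 + 20 + 8 + 16 + 40 = 101; the blank must be 101 − 101 = 0.
Row 5 has 6 + 0 + 3 + 27 + 40 = 76; the blank must be 101 − 76 = 25.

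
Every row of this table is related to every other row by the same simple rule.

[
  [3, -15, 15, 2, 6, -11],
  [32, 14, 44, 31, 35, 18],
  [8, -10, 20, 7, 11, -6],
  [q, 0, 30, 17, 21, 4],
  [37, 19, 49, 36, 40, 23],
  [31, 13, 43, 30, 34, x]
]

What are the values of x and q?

The difference between any two rows is the same in every column — this is an addition table with the headers hidden.
Row 6 minus row 1 is 13 − (-15) = 28, so its entry in column 6 is -11 + 28 = 17.
Row 4 minus row 1 is 0 − (-15) = 15, so its entry in column 1 is 3 + 15 = 18.

x = 17, q = 18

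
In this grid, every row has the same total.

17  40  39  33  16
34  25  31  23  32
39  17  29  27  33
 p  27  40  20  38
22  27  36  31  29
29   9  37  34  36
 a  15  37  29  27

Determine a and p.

a = 37, p = 20

Rows 1 and 3 both add up to 145, so every row sums to 145.
Row 7: 15 + 37 + 29 + 27 = 108, so the missing entry is 145 − 108 = 37.
Row 4: 27 + 40 + 20 + 38 = 125, so the missing entry is 145 − 125 = 20.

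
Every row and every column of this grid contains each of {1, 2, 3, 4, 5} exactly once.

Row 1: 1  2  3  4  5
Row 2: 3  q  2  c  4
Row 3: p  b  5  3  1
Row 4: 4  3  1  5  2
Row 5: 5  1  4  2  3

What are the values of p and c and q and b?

p = 2, c = 1, q = 5, b = 4

For row 2, column 4: column 4 already has {2, 3, 4, 5}; that leaves 1.
At (row 2, col 2): row 2 already has {1, 2, 3, 4}, so the value is 5.
Cell (3,1): column 1 already has {1, 3, 4, 5} → 2.
Cell (3,2): row 3 already has {1, 2, 3, 5} → 4.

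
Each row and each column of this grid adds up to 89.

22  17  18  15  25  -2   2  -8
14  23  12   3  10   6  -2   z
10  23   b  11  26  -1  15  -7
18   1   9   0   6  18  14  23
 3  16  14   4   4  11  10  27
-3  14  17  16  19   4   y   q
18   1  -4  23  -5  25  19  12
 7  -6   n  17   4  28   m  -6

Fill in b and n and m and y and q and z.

b = 12, n = 11, m = 34, y = -3, q = 25, z = 23

The known cells in row 2 total 66, leaving 89 − 66 = 23 for the blank.
The known cells in column 8 total 64, leaving 89 − 64 = 25 for the blank.
The known cells in row 6 total 92, leaving 89 − 92 = -3 for the blank.
The known cells in column 7 total 55, leaving 89 − 55 = 34 for the blank.
The known cells in row 8 total 78, leaving 89 − 78 = 11 for the blank.
The known cells in row 3 total 77, leaving 89 − 77 = 12 for the blank.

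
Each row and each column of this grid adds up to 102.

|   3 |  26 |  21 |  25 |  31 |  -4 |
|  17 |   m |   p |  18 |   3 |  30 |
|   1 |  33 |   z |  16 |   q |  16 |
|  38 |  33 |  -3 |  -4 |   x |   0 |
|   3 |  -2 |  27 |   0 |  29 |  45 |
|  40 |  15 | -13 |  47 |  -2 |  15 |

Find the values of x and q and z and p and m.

The known cells in row 4 total 64, leaving 102 − 64 = 38 for the blank.
The known cells in column 5 total 99, leaving 102 − 99 = 3 for the blank.
The known cells in column 2 total 105, leaving 102 − 105 = -3 for the blank.
The known cells in row 2 total 65, leaving 102 − 65 = 37 for the blank.
The known cells in row 3 total 69, leaving 102 − 69 = 33 for the blank.

x = 38, q = 3, z = 33, p = 37, m = -3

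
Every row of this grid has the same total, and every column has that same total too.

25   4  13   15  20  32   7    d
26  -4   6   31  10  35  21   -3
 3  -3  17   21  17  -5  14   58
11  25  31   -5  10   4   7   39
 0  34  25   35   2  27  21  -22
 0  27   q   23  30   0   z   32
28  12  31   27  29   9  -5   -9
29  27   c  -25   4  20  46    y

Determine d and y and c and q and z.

Rows 2 and 3 both sum to 122, so that's the common total.
The known cells in row 1 total 116, leaving 122 − 116 = 6 for the blank.
The known cells in column 8 total 101, leaving 122 − 101 = 21 for the blank.
The known cells in column 7 total 111, leaving 122 − 111 = 11 for the blank.
The known cells in row 8 total 122, leaving 122 − 122 = 0 for the blank.
The known cells in row 6 total 123, leaving 122 − 123 = -1 for the blank.

d = 6, y = 21, c = 0, q = -1, z = 11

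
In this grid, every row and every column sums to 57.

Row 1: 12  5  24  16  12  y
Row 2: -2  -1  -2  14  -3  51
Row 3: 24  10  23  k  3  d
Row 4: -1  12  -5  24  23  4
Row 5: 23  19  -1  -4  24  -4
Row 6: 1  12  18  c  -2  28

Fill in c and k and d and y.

c = 0, k = 7, d = -10, y = -12

The known cells in row 6 total 57, leaving 57 − 57 = 0 for the blank.
The known cells in column 4 total 50, leaving 57 − 50 = 7 for the blank.
The known cells in row 3 total 67, leaving 57 − 67 = -10 for the blank.
The known cells in row 1 total 69, leaving 57 − 69 = -12 for the blank.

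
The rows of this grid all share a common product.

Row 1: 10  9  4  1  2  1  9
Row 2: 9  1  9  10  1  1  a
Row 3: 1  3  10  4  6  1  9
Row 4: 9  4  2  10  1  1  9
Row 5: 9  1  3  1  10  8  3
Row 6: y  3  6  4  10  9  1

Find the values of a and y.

a = 8, y = 1

Rows 1 and 3 each multiply to 6480, so every row has product 6480.
Row 2: 9×1×9×10×1×1 = 810, so the missing entry is 6480 ÷ 810 = 8.
Row 6: 3×6×4×10×9×1 = 6480, so the missing entry is 6480 ÷ 6480 = 1.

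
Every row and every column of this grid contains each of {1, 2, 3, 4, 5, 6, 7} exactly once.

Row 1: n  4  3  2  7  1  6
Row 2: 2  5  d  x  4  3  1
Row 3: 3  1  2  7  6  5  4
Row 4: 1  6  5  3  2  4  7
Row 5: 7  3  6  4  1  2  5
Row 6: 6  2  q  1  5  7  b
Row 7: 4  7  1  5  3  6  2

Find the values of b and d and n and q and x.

For row 1, column 1: row 1 already has {1, 2, 3, 4, 6, 7}; that leaves 5.
Cell (6,7): column 7 already has {1, 2, 4, 5, 6, 7} → 3.
At (row 2, col 4): column 4 already has {1, 2, 3, 4, 5, 7}, so the value is 6.
For row 2, column 3: row 2 already has {1, 2, 3, 4, 5, 6}; that leaves 7.
Cell (6,3): row 6 already has {1, 2, 3, 5, 6, 7} → 4.

b = 3, d = 7, n = 5, q = 4, x = 6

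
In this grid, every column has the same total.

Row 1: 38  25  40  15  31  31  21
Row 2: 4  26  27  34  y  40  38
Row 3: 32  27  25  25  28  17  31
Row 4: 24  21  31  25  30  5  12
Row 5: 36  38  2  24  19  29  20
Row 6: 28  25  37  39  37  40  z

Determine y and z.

Columns 3 and 6 both add up to 162, so every column sums to 162.
Column 5: 31 + 28 + 30 + 19 + 37 = 145, so the missing entry is 162 − 145 = 17.
Column 7: 21 + 38 + 31 + 12 + 20 = 122, so the missing entry is 162 − 122 = 40.

y = 17, z = 40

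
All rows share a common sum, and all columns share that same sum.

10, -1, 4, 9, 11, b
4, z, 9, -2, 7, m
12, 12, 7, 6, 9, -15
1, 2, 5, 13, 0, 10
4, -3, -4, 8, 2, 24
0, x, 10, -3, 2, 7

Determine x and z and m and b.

Rows 3 and 4 both sum to 31, so that's the common total.
Row 6: 0 + 10 − 3 + 2 + 7 = 16, so its missing entry is 31 − 16 = 15.
Column 2: -1 + 12 + 2 − 3 + 15 = 25, so its missing entry is 31 − 25 = 6.
Row 1: 10 − 1 + 4 + 9 + 11 = 33, so its missing entry is 31 − 33 = -2.
Row 2: 4 + 6 + 9 − 2 + 7 = 24, so its missing entry is 31 − 24 = 7.

x = 15, z = 6, m = 7, b = -2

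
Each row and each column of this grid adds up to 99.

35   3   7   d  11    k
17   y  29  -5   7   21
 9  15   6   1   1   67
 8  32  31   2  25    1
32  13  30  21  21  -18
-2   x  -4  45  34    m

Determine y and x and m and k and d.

The known cells in row 2 total 69, leaving 99 − 69 = 30 for the blank.
The known cells in column 4 total 64, leaving 99 − 64 = 35 for the blank.
The known cells in column 2 total 93, leaving 99 − 93 = 6 for the blank.
The known cells in row 6 total 79, leaving 99 − 79 = 20 for the blank.
The known cells in row 1 total 91, leaving 99 − 91 = 8 for the blank.

y = 30, x = 6, m = 20, k = 8, d = 35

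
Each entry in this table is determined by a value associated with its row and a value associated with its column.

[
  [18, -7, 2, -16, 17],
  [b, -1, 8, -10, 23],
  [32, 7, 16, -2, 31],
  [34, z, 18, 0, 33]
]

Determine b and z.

The difference between any two rows is the same in every column — this is an addition table with the headers hidden.
Row 2 minus row 1 is 23 − 17 = 6, so its entry in column 1 is 18 + 6 = 24.
Row 4 minus row 1 is 33 − 17 = 16, so its entry in column 2 is -7 + 16 = 9.

b = 24, z = 9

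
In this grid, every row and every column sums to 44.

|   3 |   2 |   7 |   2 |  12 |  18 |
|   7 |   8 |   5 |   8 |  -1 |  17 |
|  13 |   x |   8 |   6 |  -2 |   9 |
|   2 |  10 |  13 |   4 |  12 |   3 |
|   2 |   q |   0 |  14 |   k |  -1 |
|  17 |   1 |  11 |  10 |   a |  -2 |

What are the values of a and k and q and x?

The known cells in row 6 total 37, leaving 44 − 37 = 7 for the blank.
The known cells in column 5 total 28, leaving 44 − 28 = 16 for the blank.
The known cells in row 5 total 31, leaving 44 − 31 = 13 for the blank.
The known cells in row 3 total 34, leaving 44 − 34 = 10 for the blank.

a = 7, k = 16, q = 13, x = 10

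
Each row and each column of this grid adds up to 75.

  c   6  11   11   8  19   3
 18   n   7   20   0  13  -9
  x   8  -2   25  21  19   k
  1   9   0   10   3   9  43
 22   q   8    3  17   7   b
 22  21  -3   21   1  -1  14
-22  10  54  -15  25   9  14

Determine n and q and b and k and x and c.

n = 26, q = -5, b = 23, k = -13, x = 17, c = 17

Row 1: 6 + 11 + 11 + 8 + 19 + 3 = 58, so its missing entry is 75 − 58 = 17.
Row 2: 18 + 7 + 20 + 0 + 13 − 9 = 49, so its missing entry is 75 − 49 = 26.
Column 1: 17 + 18 + 1 + 22 + 22 − 22 = 58, so its missing entry is 75 − 58 = 17.
Row 3: 17 + 8 − 2 + 25 + 21 + 19 = 88, so its missing entry is 75 − 88 = -13.
Column 7: 3 − 9 − 13 + 43 + 14 + 14 = 52, so its missing entry is 75 − 52 = 23.
Row 5: 22 + 8 + 3 + 17 + 7 + 23 = 80, so its missing entry is 75 − 80 = -5.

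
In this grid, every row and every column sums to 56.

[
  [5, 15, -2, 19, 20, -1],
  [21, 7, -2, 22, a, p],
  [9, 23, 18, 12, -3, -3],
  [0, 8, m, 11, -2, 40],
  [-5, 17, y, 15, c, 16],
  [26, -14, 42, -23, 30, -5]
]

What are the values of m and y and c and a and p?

The known cells in column 6 total 47, leaving 56 − 47 = 9 for the blank.
The known cells in row 2 total 57, leaving 56 − 57 = -1 for the blank.
The known cells in column 5 total 44, leaving 56 − 44 = 12 for the blank.
The known cells in row 5 total 55, leaving 56 − 55 = 1 for the blank.
The known cells in row 4 total 57, leaving 56 − 57 = -1 for the blank.

m = -1, y = 1, c = 12, a = -1, p = 9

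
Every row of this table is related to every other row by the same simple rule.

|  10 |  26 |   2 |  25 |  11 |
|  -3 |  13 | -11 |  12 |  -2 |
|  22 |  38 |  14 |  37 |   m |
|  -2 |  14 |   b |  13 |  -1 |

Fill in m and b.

m = 23, b = -10

The difference between any two rows is the same in every column — this is an addition table with the headers hidden.
Row 3 minus row 1 is 37 − 25 = 12, so its entry in column 5 is 11 + 12 = 23.
Row 4 minus row 1 is 13 − 25 = -12, so its entry in column 3 is 2 + (-12) = -10.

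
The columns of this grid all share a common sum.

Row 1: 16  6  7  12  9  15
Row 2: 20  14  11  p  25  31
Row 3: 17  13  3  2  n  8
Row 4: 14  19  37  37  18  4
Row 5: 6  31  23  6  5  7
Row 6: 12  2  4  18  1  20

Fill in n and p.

n = 27, p = 10

The complete columns each total 85.
Column 5 is missing 85 − 58 = 27 (since 9 + 25 + 18 + 5 + 1 = 58).
Column 4 is missing 85 − 75 = 10 (since 12 + 2 + 37 + 6 + 18 = 75).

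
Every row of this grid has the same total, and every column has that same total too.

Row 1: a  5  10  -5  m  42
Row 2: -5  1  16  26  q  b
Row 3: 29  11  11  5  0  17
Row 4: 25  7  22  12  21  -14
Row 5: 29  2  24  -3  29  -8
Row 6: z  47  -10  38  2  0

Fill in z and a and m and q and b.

z = -4, a = -1, m = 22, q = -1, b = 36

Rows 3 and 4 both sum to 73, so that's the common total.
Column 6 has 42 + 17 − 14 − 8 + 0 = 37; the blank must be 73 − 37 = 36.
Row 2 has -5 + 1 + 16 + 26 + 36 = 74; the blank must be 73 − 74 = -1.
Column 5 has -1 + 0 + 21 + 29 + 2 = 51; the blank must be 73 − 51 = 22.
Row 1 has 5 + 10 − 5 + 22 + 42 = 74; the blank must be 73 − 74 = -1.
Row 6 has 47 − 10 + 38 + 2 + 0 = 77; the blank must be 73 − 77 = -4.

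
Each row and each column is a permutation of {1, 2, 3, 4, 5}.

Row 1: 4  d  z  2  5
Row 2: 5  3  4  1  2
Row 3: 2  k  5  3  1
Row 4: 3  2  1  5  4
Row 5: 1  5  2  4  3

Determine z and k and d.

z = 3, k = 4, d = 1

Cell (1,3): column 3 already has {1, 2, 4, 5} → 3.
At (row 1, col 2): row 1 already has {2, 3, 4, 5}, so the value is 1.
At (row 3, col 2): row 3 already has {1, 2, 3, 5}, so the value is 4.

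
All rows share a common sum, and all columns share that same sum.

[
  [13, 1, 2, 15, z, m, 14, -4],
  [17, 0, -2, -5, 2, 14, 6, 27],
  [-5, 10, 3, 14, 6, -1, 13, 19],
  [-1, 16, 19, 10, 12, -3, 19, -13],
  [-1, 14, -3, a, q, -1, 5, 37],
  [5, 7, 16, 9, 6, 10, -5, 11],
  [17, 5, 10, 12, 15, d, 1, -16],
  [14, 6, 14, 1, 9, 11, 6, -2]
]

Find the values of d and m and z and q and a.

Rows 2 and 3 both sum to 59, so that's the common total.
The known cells in row 7 total 44, leaving 59 − 44 = 15 for the blank.
The known cells in column 4 total 56, leaving 59 − 56 = 3 for the blank.
The known cells in row 5 total 54, leaving 59 − 54 = 5 for the blank.
The known cells in column 5 total 55, leaving 59 − 55 = 4 for the blank.
The known cells in row 1 total 45, leaving 59 − 45 = 14 for the blank.

d = 15, m = 14, z = 4, q = 5, a = 3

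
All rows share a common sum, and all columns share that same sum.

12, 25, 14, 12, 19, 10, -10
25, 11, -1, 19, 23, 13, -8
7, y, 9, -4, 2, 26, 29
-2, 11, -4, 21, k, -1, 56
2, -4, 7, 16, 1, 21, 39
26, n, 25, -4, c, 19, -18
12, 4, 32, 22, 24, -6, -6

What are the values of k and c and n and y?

k = 1, c = 12, n = 22, y = 13

Rows 1 and 2 both sum to 82, so that's the common total.
Row 3 has 7 + 9 − 4 + 2 + 26 + 29 = 69; the blank must be 82 − 69 = 13.
Column 2 has 25 + 11 + 13 + 11 − 4 + 4 = 60; the blank must be 82 − 60 = 22.
Row 6 has 26 + 22 + 25 − 4 + 19 − 18 = 70; the blank must be 82 − 70 = 12.
Row 4 has -2 + 11 − 4 + 21 − 1 + 56 = 81; the blank must be 82 − 81 = 1.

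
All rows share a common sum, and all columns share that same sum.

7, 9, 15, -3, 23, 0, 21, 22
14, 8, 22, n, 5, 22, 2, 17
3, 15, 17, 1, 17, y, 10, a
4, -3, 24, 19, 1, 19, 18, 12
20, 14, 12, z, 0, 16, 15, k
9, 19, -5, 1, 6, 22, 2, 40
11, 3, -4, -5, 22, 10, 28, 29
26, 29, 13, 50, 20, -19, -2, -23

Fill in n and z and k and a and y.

Rows 1 and 4 both sum to 94, so that's the common total.
The known cells in column 6 total 70, leaving 94 − 70 = 24 for the blank.
The known cells in row 3 total 87, leaving 94 − 87 = 7 for the blank.
The known cells in row 2 total 90, leaving 94 − 90 = 4 for the blank.
The known cells in column 4 total 67, leaving 94 − 67 = 27 for the blank.
The known cells in row 5 total 104, leaving 94 − 104 = -10 for the blank.

n = 4, z = 27, k = -10, a = 7, y = 24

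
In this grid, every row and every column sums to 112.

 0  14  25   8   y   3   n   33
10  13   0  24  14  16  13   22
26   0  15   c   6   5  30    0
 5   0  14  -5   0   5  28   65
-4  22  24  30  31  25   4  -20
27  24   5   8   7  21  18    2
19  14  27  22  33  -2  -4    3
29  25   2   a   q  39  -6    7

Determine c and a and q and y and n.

c = 30, a = -5, q = 21, y = 0, n = 29

The known cells in column 7 total 83, leaving 112 − 83 = 29 for the blank.
The known cells in row 1 total 112, leaving 112 − 112 = 0 for the blank.
The known cells in column 5 total 91, leaving 112 − 91 = 21 for the blank.
The known cells in row 3 total 82, leaving 112 − 82 = 30 for the blank.
The known cells in row 8 total 117, leaving 112 − 117 = -5 for the blank.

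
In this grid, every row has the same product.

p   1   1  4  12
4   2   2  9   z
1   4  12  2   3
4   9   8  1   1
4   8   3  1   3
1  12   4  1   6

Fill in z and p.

z = 2, p = 6

Rows 3 and 5 each multiply to 288, so every row has product 288.
Row 2: 4×2×2×9 = 144, so the missing entry is 288 ÷ 144 = 2.
Row 1: 1×1×4×12 = 48, so the missing entry is 288 ÷ 48 = 6.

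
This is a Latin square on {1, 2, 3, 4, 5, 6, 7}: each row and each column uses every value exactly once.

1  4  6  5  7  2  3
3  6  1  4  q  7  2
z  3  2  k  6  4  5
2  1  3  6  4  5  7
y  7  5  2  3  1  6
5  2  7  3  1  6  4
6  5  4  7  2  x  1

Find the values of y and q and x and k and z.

Cell (5,1): row 5 already has {1, 2, 3, 5, 6, 7} → 4.
Cell (7,6): row 7 already has {1, 2, 4, 5, 6, 7} → 3.
For row 3, column 1: column 1 already has {1, 2, 3, 4, 5, 6}; that leaves 7.
For row 2, column 5: row 2 already has {1, 2, 3, 4, 6, 7}; that leaves 5.
At (row 3, col 4): row 3 already has {2, 3, 4, 5, 6, 7}, so the value is 1.

y = 4, q = 5, x = 3, k = 1, z = 7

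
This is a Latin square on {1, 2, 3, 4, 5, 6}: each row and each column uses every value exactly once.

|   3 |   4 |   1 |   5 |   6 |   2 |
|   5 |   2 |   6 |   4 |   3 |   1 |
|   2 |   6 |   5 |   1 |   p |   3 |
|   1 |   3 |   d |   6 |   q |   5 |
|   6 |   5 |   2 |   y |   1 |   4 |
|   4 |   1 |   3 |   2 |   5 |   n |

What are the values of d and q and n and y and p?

d = 4, q = 2, n = 6, y = 3, p = 4

Cell (3,5): row 3 already has {1, 2, 3, 5, 6} → 4.
For row 6, column 6: row 6 already has {1, 2, 3, 4, 5}; that leaves 6.
Cell (4,5): column 5 already has {1, 3, 4, 5, 6} → 2.
At (row 5, col 4): row 5 already has {1, 2, 4, 5, 6}, so the value is 3.
For row 4, column 3: row 4 already has {1, 2, 3, 5, 6}; that leaves 4.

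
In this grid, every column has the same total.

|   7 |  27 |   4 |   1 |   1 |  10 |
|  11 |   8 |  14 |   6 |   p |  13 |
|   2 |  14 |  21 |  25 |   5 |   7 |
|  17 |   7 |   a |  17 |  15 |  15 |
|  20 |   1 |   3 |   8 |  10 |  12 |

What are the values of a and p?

a = 15, p = 26

The complete columns each total 57.
Column 3 is missing 57 − 42 = 15 (since 4 + 14 + 21 + 3 = 42).
Column 5 is missing 57 − 31 = 26 (since 1 + 5 + 15 + 10 = 31).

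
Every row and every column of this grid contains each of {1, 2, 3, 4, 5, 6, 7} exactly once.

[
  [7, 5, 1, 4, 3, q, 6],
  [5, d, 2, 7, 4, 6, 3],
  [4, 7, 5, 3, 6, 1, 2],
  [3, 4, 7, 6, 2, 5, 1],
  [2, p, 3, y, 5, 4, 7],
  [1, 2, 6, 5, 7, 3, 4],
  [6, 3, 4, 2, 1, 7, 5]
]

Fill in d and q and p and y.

d = 1, q = 2, p = 6, y = 1

At (row 2, col 2): row 2 already has {2, 3, 4, 5, 6, 7}, so the value is 1.
For row 5, column 2: column 2 already has {1, 2, 3, 4, 5, 7}; that leaves 6.
At (row 1, col 6): row 1 already has {1, 3, 4, 5, 6, 7}, so the value is 2.
For row 5, column 4: row 5 already has {2, 3, 4, 5, 6, 7}; that leaves 1.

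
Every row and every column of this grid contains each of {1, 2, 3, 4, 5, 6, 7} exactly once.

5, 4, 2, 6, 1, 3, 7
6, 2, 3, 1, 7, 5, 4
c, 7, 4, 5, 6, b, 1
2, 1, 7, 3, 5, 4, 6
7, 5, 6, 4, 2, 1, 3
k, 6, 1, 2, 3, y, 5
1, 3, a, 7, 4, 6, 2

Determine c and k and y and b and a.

c = 3, k = 4, y = 7, b = 2, a = 5

Cell (7,3): row 7 already has {1, 2, 3, 4, 6, 7} → 5.
For row 6, column 6: row 6 is missing {4, 7} and column 6 is missing {2, 7}; that leaves 7.
Cell (6,1): row 6 already has {1, 2, 3, 5, 6, 7} → 4.
For row 3, column 1: column 1 already has {1, 2, 4, 5, 6, 7}; that leaves 3.
Cell (3,6): row 3 already has {1, 3, 4, 5, 6, 7} → 2.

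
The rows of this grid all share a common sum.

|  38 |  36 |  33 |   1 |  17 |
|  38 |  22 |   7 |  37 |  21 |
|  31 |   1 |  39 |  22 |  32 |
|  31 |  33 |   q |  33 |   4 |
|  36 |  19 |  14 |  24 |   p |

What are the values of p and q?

p = 32, q = 24

The complete rows each total 125.
Row 5 is missing 125 − 93 = 32 (since 36 + 19 + 14 + 24 = 93).
Row 4 is missing 125 − 101 = 24 (since 31 + 33 + 33 + 4 = 101).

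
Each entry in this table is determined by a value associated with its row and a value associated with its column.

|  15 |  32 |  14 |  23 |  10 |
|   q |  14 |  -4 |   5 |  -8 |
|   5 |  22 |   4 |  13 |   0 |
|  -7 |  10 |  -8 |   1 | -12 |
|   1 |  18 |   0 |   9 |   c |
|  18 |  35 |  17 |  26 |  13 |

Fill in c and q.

The difference between any two rows is the same in every column — this is an addition table with the headers hidden.
Row 5 minus row 1 is 0 − 14 = -14, so its entry in column 5 is 10 + (-14) = -4.
Row 2 minus row 1 is -4 − 14 = -18, so its entry in column 1 is 15 + (-18) = -3.

c = -4, q = -3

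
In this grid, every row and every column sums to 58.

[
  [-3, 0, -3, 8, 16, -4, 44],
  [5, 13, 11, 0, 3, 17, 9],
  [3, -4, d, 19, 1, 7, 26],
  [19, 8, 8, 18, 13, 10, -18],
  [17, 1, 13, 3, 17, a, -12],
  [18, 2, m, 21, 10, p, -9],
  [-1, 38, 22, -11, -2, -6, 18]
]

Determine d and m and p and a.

Row 5 has 17 + 1 + 13 + 3 + 17 − 12 = 39; the blank must be 58 − 39 = 19.
Column 6 has -4 + 17 + 7 + 10 + 19 − 6 = 43; the blank must be 58 − 43 = 15.
Row 6 has 18 + 2 + 21 + 10 + 15 − 9 = 57; the blank must be 58 − 57 = 1.
Row 3 has 3 − 4 + 19 + 1 + 7 + 26 = 52; the blank must be 58 − 52 = 6.

d = 6, m = 1, p = 15, a = 19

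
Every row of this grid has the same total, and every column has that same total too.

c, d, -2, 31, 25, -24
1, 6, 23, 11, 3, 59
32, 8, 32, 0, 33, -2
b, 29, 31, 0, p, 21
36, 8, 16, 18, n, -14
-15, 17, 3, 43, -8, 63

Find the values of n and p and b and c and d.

Rows 2 and 3 both sum to 103, so that's the common total.
Row 5: 36 + 8 + 16 + 18 − 14 = 64, so its missing entry is 103 − 64 = 39.
Column 2: 6 + 8 + 29 + 8 + 17 = 68, so its missing entry is 103 − 68 = 35.
Column 5: 25 + 3 + 33 + 39 − 8 = 92, so its missing entry is 103 − 92 = 11.
Row 1: 35 − 2 + 31 + 25 − 24 = 65, so its missing entry is 103 − 65 = 38.
Row 4: 29 + 31 + 0 + 11 + 21 = 92, so its missing entry is 103 − 92 = 11.

n = 39, p = 11, b = 11, c = 38, d = 35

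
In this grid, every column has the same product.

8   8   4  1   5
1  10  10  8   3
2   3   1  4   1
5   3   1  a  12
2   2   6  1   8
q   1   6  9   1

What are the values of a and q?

a = 5, q = 9

Columns 2 and 5 each multiply to 1440, so every column has product 1440.
Column 4: 1×8×4×1×9 = 288, so the missing entry is 1440 ÷ 288 = 5.
Column 1: 8×1×2×5×2 = 160, so the missing entry is 1440 ÷ 160 = 9.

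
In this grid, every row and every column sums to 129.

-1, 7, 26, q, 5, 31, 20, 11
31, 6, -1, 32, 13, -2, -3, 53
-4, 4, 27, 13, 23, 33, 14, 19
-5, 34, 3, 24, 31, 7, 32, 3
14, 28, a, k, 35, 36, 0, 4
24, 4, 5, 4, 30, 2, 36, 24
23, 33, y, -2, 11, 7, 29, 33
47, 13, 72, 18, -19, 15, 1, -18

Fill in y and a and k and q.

y = -5, a = 2, k = 10, q = 30

Row 7: 23 + 33 − 2 + 11 + 7 + 29 + 33 = 134, so its missing entry is 129 − 134 = -5.
Row 1: -1 + 7 + 26 + 5 + 31 + 20 + 11 = 99, so its missing entry is 129 − 99 = 30.
Column 3: 26 − 1 + 27 + 3 + 5 − 5 + 72 = 127, so its missing entry is 129 − 127 = 2.
Row 5: 14 + 28 + 2 + 35 + 36 + 0 + 4 = 119, so its missing entry is 129 − 119 = 10.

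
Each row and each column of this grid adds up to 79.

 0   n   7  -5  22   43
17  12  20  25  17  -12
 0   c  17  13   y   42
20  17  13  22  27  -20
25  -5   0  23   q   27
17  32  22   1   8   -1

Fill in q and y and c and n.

Row 5 has 25 − 5 + 0 + 23 + 27 = 70; the blank must be 79 − 70 = 9.
Column 5 has 22 + 17 + 27 + 9 + 8 = 83; the blank must be 79 − 83 = -4.
Row 3 has 0 + 17 + 13 − 4 + 42 = 68; the blank must be 79 − 68 = 11.
Row 1 has 0 + 7 − 5 + 22 + 43 = 67; the blank must be 79 − 67 = 12.

q = 9, y = -4, c = 11, n = 12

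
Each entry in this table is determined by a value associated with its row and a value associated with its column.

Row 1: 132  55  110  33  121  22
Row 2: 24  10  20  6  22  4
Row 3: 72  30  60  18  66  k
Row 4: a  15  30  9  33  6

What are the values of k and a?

Each row is a constant multiple of every other row — this is a multiplication table with the headers hidden.
Row 3 is 66/121 = 6/11 times row 1, so its entry in column 6 is 22 × 6/11 = 12.
Row 4 is 33/121 = 3/11 times row 1, so its entry in column 1 is 132 × 3/11 = 36.

k = 12, a = 36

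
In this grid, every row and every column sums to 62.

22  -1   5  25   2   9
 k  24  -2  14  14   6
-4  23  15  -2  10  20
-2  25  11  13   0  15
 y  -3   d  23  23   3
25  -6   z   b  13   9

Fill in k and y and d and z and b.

Column 4 has 25 + 14 − 2 + 13 + 23 = 73; the blank must be 62 − 73 = -11.
Row 2 has 24 − 2 + 14 + 14 + 6 = 56; the blank must be 62 − 56 = 6.
Column 1 has 22 + 6 − 4 − 2 + 25 = 47; the blank must be 62 − 47 = 15.
Row 5 has 15 − 3 + 23 + 23 + 3 = 61; the blank must be 62 − 61 = 1.
Row 6 has 25 − 6 − 11 + 13 + 9 = 30; the blank must be 62 − 30 = 32.

k = 6, y = 15, d = 1, z = 32, b = -11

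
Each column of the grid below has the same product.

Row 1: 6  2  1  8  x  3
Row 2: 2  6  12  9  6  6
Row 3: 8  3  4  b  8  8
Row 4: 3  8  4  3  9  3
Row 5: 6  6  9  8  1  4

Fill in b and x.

Columns 1 and 2 each multiply to 1728, so every column has product 1728.
Column 4: 8×9×3×8 = 1728, so the missing entry is 1728 ÷ 1728 = 1.
Column 5: 6×8×9×1 = 432, so the missing entry is 1728 ÷ 432 = 4.

b = 1, x = 4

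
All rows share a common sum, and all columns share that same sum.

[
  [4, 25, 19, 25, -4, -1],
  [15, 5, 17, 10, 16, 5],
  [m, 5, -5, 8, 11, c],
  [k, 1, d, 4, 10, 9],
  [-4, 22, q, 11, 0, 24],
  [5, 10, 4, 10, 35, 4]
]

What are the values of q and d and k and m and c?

q = 15, d = 18, k = 26, m = 22, c = 27

Rows 1 and 2 both sum to 68, so that's the common total.
Row 5 has -4 + 22 + 11 + 0 + 24 = 53; the blank must be 68 − 53 = 15.
Column 3 has 19 + 17 − 5 + 15 + 4 = 50; the blank must be 68 − 50 = 18.
Row 4 has 1 + 18 + 4 + 10 + 9 = 42; the blank must be 68 − 42 = 26.
Column 1 has 4 + 15 + 26 − 4 + 5 = 46; the blank must be 68 − 46 = 22.
Row 3 has 22 + 5 − 5 + 8 + 11 = 41; the blank must be 68 − 41 = 27.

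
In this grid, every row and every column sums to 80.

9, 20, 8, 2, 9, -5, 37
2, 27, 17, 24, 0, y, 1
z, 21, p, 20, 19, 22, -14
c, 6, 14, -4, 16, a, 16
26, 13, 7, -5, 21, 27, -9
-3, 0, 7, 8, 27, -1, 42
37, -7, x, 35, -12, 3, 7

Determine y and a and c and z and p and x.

Row 7 has 37 − 7 + 35 − 12 + 3 + 7 = 63; the blank must be 80 − 63 = 17.
Row 2 has 2 + 27 + 17 + 24 + 0 + 1 = 71; the blank must be 80 − 71 = 9.
Column 3 has 8 + 17 + 14 + 7 + 7 + 17 = 70; the blank must be 80 − 70 = 10.
Row 3 has 21 + 10 + 20 + 19 + 22 − 14 = 78; the blank must be 80 − 78 = 2.
Column 1 has 9 + 2 + 2 + 26 − 3 + 37 = 73; the blank must be 80 − 73 = 7.
Row 4 has 7 + 6 + 14 − 4 + 16 + 16 = 55; the blank must be 80 − 55 = 25.

y = 9, a = 25, c = 7, z = 2, p = 10, x = 17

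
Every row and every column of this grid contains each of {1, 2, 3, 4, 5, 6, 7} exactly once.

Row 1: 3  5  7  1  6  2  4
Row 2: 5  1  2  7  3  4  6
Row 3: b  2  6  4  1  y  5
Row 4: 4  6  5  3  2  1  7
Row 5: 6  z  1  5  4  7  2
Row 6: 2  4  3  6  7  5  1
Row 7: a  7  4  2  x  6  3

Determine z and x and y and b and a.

z = 3, x = 5, y = 3, b = 7, a = 1

For row 7, column 5: column 5 already has {1, 2, 3, 4, 6, 7}; that leaves 5.
Cell (7,1): row 7 already has {2, 3, 4, 5, 6, 7} → 1.
For row 3, column 1: column 1 already has {1, 2, 3, 4, 5, 6}; that leaves 7.
For row 3, column 6: row 3 already has {1, 2, 4, 5, 6, 7}; that leaves 3.
For row 5, column 2: row 5 already has {1, 2, 4, 5, 6, 7}; that leaves 3.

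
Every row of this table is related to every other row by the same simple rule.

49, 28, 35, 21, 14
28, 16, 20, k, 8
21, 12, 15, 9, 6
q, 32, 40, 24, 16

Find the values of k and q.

k = 12, q = 56

Each row is a constant multiple of every other row — this is a multiplication table with the headers hidden.
Row 2 is 20/35 = 4/7 times row 1, so its entry in column 4 is 21 × 4/7 = 12.
Row 4 is 40/35 = 8/7 times row 1, so its entry in column 1 is 49 × 8/7 = 56.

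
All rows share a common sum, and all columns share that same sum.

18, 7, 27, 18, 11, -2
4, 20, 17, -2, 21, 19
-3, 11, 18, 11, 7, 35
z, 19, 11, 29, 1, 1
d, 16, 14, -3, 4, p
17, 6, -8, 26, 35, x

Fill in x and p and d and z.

x = 3, p = 23, d = 25, z = 18

Rows 1 and 2 both sum to 79, so that's the common total.
The known cells in row 6 total 76, leaving 79 − 76 = 3 for the blank.
The known cells in column 6 total 56, leaving 79 − 56 = 23 for the blank.
The known cells in row 5 total 54, leaving 79 − 54 = 25 for the blank.
The known cells in row 4 total 61, leaving 79 − 61 = 18 for the blank.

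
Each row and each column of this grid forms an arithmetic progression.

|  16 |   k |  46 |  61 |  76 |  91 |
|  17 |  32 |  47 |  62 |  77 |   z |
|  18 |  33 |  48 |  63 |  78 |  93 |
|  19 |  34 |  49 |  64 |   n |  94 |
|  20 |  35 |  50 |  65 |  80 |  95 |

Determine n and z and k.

Along each row the entries change by 15 per step; down each column they change by 1.
Row 4: from 19 at column 1, stepping by 15 to column 5 gives 79.
Row 2: from 17 at column 1, stepping by 15 to column 6 gives 92.
Row 1: from 16 at column 1, stepping by 15 to column 2 gives 31.

n = 79, z = 92, k = 31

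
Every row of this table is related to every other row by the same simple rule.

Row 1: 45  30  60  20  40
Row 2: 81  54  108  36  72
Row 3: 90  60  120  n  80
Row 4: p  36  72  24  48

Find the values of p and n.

Each row is a constant multiple of every other row — this is a multiplication table with the headers hidden.
Row 4 is 36/30 = 6/5 times row 1, so its entry in column 1 is 45 × 6/5 = 54.
Row 3 is 60/30 = 2/1 times row 1, so its entry in column 4 is 20 × 2/1 = 40.

p = 54, n = 40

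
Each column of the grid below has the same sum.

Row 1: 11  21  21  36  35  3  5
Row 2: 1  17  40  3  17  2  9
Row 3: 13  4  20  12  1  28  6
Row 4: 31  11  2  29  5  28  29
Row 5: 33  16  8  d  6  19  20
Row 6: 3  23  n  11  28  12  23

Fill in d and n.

d = 1, n = 1

Columns 2 and 7 both add up to 92, so every column sums to 92.
Column 4: 36 + 3 + 12 + 29 + 11 = 91, so the missing entry is 92 − 91 = 1.
Column 3: 21 + 40 + 20 + 2 + 8 = 91, so the missing entry is 92 − 91 = 1.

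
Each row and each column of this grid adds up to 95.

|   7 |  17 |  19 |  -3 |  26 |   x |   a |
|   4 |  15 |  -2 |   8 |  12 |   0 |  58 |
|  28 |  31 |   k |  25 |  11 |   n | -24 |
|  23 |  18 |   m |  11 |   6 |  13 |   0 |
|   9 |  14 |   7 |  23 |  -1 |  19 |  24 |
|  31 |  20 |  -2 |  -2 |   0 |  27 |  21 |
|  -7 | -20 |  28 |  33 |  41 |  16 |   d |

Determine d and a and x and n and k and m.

d = 4, a = 12, x = 17, n = 3, k = 21, m = 24

Row 7 has -7 − 20 + 28 + 33 + 41 + 16 = 91; the blank must be 95 − 91 = 4.
Column 7 has 58 − 24 + 0 + 24 + 21 + 4 = 83; the blank must be 95 − 83 = 12.
Row 1 has 7 + 17 + 19 − 3 + 26 + 12 = 78; the blank must be 95 − 78 = 17.
Row 4 has 23 + 18 + 11 + 6 + 13 + 0 = 71; the blank must be 95 − 71 = 24.
Column 3 has 19 − 2 + 24 + 7 − 2 + 28 = 74; the blank must be 95 − 74 = 21.
Row 3 has 28 + 31 + 21 + 25 + 11 − 24 = 92; the blank must be 95 − 92 = 3.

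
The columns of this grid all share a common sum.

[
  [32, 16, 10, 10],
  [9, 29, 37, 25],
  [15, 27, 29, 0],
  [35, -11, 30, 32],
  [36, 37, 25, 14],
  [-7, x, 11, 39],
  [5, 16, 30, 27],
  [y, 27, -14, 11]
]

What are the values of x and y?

x = 17, y = 33

Column 3 sums to 158 and so does column 4; that's the common total.
In column 2 the known cells total 141, leaving 158 − 141 = 17.
In column 1 the known cells total 125, leaving 158 − 125 = 33.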